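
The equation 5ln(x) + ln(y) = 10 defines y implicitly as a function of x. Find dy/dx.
Differentiate both sides with respect to x, treating y as y(x). By the chain rule, any term containing y contributes a factor of y' = dy/dx when we differentiate it.

Move every term to one side and write the relation as F(x, y) = 0. Term by term,
  d/dx[5ln(x)] = 5/x
  d/dx[ln(y)] = y'/y
  d/dx[-10] = 0

The pieces without y' make up ∂F/∂x and the coefficient of y' is ∂F/∂y:
  ∂F/∂x = 5/x,
  ∂F/∂y = 1/y.

Since d/dx[F] = ∂F/∂x + (∂F/∂y)·y' = 0, solve for y':
  (∂F/∂y)·y' = -∂F/∂x
  dy/dx = -(∂F/∂x)/(∂F/∂y) = -(5/x)/(1/y) = -5y/x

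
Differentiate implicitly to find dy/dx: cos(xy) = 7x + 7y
Apply d/dx to both sides, remembering that y depends on x. Each occurrence of y therefore brings in a y' = dy/dx via the chain rule.

With F(x, y) equal to the left-hand side minus the right, differentiate F term by term:
  d/dx[-7x] = -7
  d/dx[-7y] = -7·y'
  d/dx[cos(xy)] = -(x·y' + y)·sin(xy)
Adding these up, d/dx[F] = 0 becomes
  (-y·sin(xy) - 7) + (-x·sin(xy) - 7)·y' = 0,
so isolating y',
  dy/dx = -(-y·sin(xy) - 7)/(-x·sin(xy) - 7) = -(y·sin(xy) + 7)/(x·sin(xy) + 7)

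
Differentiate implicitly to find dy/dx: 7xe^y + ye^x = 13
Take d/dx of both sides. Since y is implicitly a function of x, the chain rule attaches a y' = dy/dx factor whenever we differentiate through y.

Set F(x, y) = (left side) − (right side), so the curve is F = 0. Differentiating each term of F:
  d/dx[7x·e^(y)] = 7x·y'·e^(y) + 7e^(y)
  d/dx[y·e^(x)] = y·e^(x) + y'·e^(x)
  d/dx[-13] = 0

Collecting, the y'-free part is the partial derivative in x and the y' coefficient is the partial derivative in y:
  ∂F/∂x = y·e^(x) + 7e^(y)
  ∂F/∂y = 7x·e^(y) + e^(x)

so d/dx[F(x, y(x))] = ∂F/∂x + (∂F/∂y)·y' = 0. Rearranging,
  dy/dx = -(∂F/∂x)/(∂F/∂y) = -(y·e^(x) + 7e^(y))/(7x·e^(y) + e^(x)) = (-y·e^(x) - 7e^(y))/(7x·e^(y) + e^(x))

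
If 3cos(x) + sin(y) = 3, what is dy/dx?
Take d/dx of both sides. Since y is implicitly a function of x, the chain rule attaches a y' = dy/dx factor whenever we differentiate through y.

Set F(x, y) = (left side) − (right side), so the curve is F = 0. Differentiating each term of F:
  d/dx[sin(y)] = y'·cos(y)
  d/dx[3cos(x)] = -3sin(x)
  d/dx[-3] = 0

Collecting, the y'-free part is the partial derivative in x and the y' coefficient is the partial derivative in y:
  ∂F/∂x = -3sin(x)
  ∂F/∂y = cos(y)

so d/dx[F(x, y(x))] = ∂F/∂x + (∂F/∂y)·y' = 0. Rearranging,
  dy/dx = -(∂F/∂x)/(∂F/∂y) = -(-3sin(x))/(cos(y)) = 3sin(x)/cos(y)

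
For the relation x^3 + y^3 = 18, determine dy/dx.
Take d/dx of both sides. Since y is implicitly a function of x, the chain rule attaches a y' = dy/dx factor whenever we differentiate through y.

Set F(x, y) = (left side) − (right side), so the curve is F = 0. Differentiating each term of F:
  d/dx[x^3] = 3x^2
  d/dx[y^3] = 3y^2·y'
  d/dx[-18] = 0

Collecting, the y'-free part is the partial derivative in x and the y' coefficient is the partial derivative in y:
  ∂F/∂x = 3x^2
  ∂F/∂y = 3y^2

so d/dx[F(x, y(x))] = ∂F/∂x + (∂F/∂y)·y' = 0. Rearranging,
  dy/dx = -(∂F/∂x)/(∂F/∂y) = -(3x^2)/(3y^2) = -x^2/y^2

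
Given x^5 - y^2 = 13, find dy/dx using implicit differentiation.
Differentiate both sides with respect to x, treating y as y(x). By the chain rule, any term containing y contributes a factor of y' = dy/dx when we differentiate it.

Move every term to one side and write the relation as F(x, y) = 0. Term by term,
  d/dx[x^5] = 5x^4
  d/dx[-y^2] = -2y·y'
  d/dx[-13] = 0

The pieces without y' make up ∂F/∂x and the coefficient of y' is ∂F/∂y:
  ∂F/∂x = 5x^4,
  ∂F/∂y = -2y.

Since d/dx[F] = ∂F/∂x + (∂F/∂y)·y' = 0, solve for y':
  (∂F/∂y)·y' = -∂F/∂x
  dy/dx = -(∂F/∂x)/(∂F/∂y) = -(5x^4)/(-2y) = 5x^4/(2y)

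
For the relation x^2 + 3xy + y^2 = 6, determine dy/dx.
Apply d/dx to both sides, remembering that y depends on x. Each occurrence of y therefore brings in a y' = dy/dx via the chain rule.

With F(x, y) equal to the left-hand side minus the right, differentiate F term by term:
  d/dx[x^2] = 2x
  d/dx[3xy] = 3x·y' + 3y
  d/dx[y^2] = 2y·y'
  d/dx[-6] = 0
Adding these up, d/dx[F] = 0 becomes
  (2x + 3y) + (3x + 2y)·y' = 0,
so isolating y',
  dy/dx = -(2x + 3y)/(3x + 2y) = (-2x - 3y)/(3x + 2y)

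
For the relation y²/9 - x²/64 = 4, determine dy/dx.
Differentiate both sides with respect to x, treating y as y(x). By the chain rule, any term containing y contributes a factor of y' = dy/dx when we differentiate it.

Move every term to one side and write the relation as F(x, y) = 0. Term by term,
  d/dx[-x^2/64] = -x/32
  d/dx[y^2/9] = 2y·y'/9
  d/dx[-4] = 0

The pieces without y' make up ∂F/∂x and the coefficient of y' is ∂F/∂y:
  ∂F/∂x = -x/32,
  ∂F/∂y = 2y/9.

Since d/dx[F] = ∂F/∂x + (∂F/∂y)·y' = 0, solve for y':
  (∂F/∂y)·y' = -∂F/∂x
  dy/dx = -(∂F/∂x)/(∂F/∂y) = -(-x/32)/(2y/9) = 9x/(64y)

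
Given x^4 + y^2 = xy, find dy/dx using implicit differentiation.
Take d/dx of both sides. Since y is implicitly a function of x, the chain rule attaches a y' = dy/dx factor whenever we differentiate through y.

Set F(x, y) = (left side) − (right side), so the curve is F = 0. Differentiating each term of F:
  d/dx[x^4] = 4x^3
  d/dx[-xy] = -x·y' - y
  d/dx[y^2] = 2y·y'

Collecting, the y'-free part is the partial derivative in x and the y' coefficient is the partial derivative in y:
  ∂F/∂x = 4x^3 - y
  ∂F/∂y = -x + 2y

so d/dx[F(x, y(x))] = ∂F/∂x + (∂F/∂y)·y' = 0. Rearranging,
  dy/dx = -(∂F/∂x)/(∂F/∂y) = -(4x^3 - y)/(-x + 2y) = (4x^3 - y)/(x - 2y)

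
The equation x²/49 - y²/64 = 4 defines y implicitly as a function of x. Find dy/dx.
Apply d/dx to both sides, remembering that y depends on x. Each occurrence of y therefore brings in a y' = dy/dx via the chain rule.

With F(x, y) equal to the left-hand side minus the right, differentiate F term by term:
  d/dx[x^2/49] = 2x/49
  d/dx[-y^2/64] = -y·y'/32
  d/dx[-4] = 0
Adding these up, d/dx[F] = 0 becomes
  (2x/49) + (-y/32)·y' = 0,
so isolating y',
  dy/dx = -(2x/49)/(-y/32) = 64x/(49y)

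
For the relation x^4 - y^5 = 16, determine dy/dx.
Apply d/dx to both sides, remembering that y depends on x. Each occurrence of y therefore brings in a y' = dy/dx via the chain rule.

With F(x, y) equal to the left-hand side minus the right, differentiate F term by term:
  d/dx[x^4] = 4x^3
  d/dx[-y^5] = -5y^4·y'
  d/dx[-16] = 0
Adding these up, d/dx[F] = 0 becomes
  (4x^3) + (-5y^4)·y' = 0,
so isolating y',
  dy/dx = -(4x^3)/(-5y^4) = 4x^3/(5y^4)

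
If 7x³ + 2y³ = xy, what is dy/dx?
Take d/dx of both sides. Since y is implicitly a function of x, the chain rule attaches a y' = dy/dx factor whenever we differentiate through y.

Set F(x, y) = (left side) − (right side), so the curve is F = 0. Differentiating each term of F:
  d/dx[7x^3] = 21x^2
  d/dx[-xy] = -x·y' - y
  d/dx[2y^3] = 6y^2·y'

Collecting, the y'-free part is the partial derivative in x and the y' coefficient is the partial derivative in y:
  ∂F/∂x = 21x^2 - y
  ∂F/∂y = -x + 6y^2

so d/dx[F(x, y(x))] = ∂F/∂x + (∂F/∂y)·y' = 0. Rearranging,
  dy/dx = -(∂F/∂x)/(∂F/∂y) = -(21x^2 - y)/(-x + 6y^2) = (21x^2 - y)/(x - 6y^2)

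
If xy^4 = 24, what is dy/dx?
Differentiate both sides with respect to x, treating y as y(x). By the chain rule, any term containing y contributes a factor of y' = dy/dx when we differentiate it.

Move every term to one side and write the relation as F(x, y) = 0. Term by term,
  d/dx[xy^4] = 4xy^3·y' + y^4
  d/dx[-24] = 0

The pieces without y' make up ∂F/∂x and the coefficient of y' is ∂F/∂y:
  ∂F/∂x = y^4,
  ∂F/∂y = 4xy^3.

Since d/dx[F] = ∂F/∂x + (∂F/∂y)·y' = 0, solve for y':
  (∂F/∂y)·y' = -∂F/∂x
  dy/dx = -(∂F/∂x)/(∂F/∂y) = -(y^4)/(4xy^3) = -y/(4x)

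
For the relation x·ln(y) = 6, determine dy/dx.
Differentiate both sides with respect to x, treating y as y(x). By the chain rule, any term containing y contributes a factor of y' = dy/dx when we differentiate it.

Move every term to one side and write the relation as F(x, y) = 0. Term by term,
  d/dx[x·ln(y)] = x·y'/y + ln(y)
  d/dx[-6] = 0

The pieces without y' make up ∂F/∂x and the coefficient of y' is ∂F/∂y:
  ∂F/∂x = ln(y),
  ∂F/∂y = x/y.

Since d/dx[F] = ∂F/∂x + (∂F/∂y)·y' = 0, solve for y':
  (∂F/∂y)·y' = -∂F/∂x
  dy/dx = -(∂F/∂x)/(∂F/∂y) = -(ln(y))/(x/y) = -y·ln(y)/x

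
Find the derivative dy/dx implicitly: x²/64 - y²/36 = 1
Differentiate both sides with respect to x, treating y as y(x). By the chain rule, any term containing y contributes a factor of y' = dy/dx when we differentiate it.

Move every term to one side and write the relation as F(x, y) = 0. Term by term,
  d/dx[x^2/64] = x/32
  d/dx[-y^2/36] = -y·y'/18
  d/dx[-1] = 0

The pieces without y' make up ∂F/∂x and the coefficient of y' is ∂F/∂y:
  ∂F/∂x = x/32,
  ∂F/∂y = -y/18.

Since d/dx[F] = ∂F/∂x + (∂F/∂y)·y' = 0, solve for y':
  (∂F/∂y)·y' = -∂F/∂x
  dy/dx = -(∂F/∂x)/(∂F/∂y) = -(x/32)/(-y/18) = 9x/(16y)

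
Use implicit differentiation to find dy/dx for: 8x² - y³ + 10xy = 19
Differentiate both sides with respect to x, treating y as y(x). By the chain rule, any term containing y contributes a factor of y' = dy/dx when we differentiate it.

Move every term to one side and write the relation as F(x, y) = 0. Term by term,
  d/dx[8x^2] = 16x
  d/dx[10xy] = 10x·y' + 10y
  d/dx[-y^3] = -3y^2·y'
  d/dx[-19] = 0

The pieces without y' make up ∂F/∂x and the coefficient of y' is ∂F/∂y:
  ∂F/∂x = 16x + 10y,
  ∂F/∂y = 10x - 3y^2.

Since d/dx[F] = ∂F/∂x + (∂F/∂y)·y' = 0, solve for y':
  (∂F/∂y)·y' = -∂F/∂x
  dy/dx = -(∂F/∂x)/(∂F/∂y) = -(16x + 10y)/(10x - 3y^2) = 2(-8x - 5y)/(10x - 3y^2)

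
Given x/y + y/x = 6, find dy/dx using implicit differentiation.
Differentiate both sides with respect to x, treating y as y(x). By the chain rule, any term containing y contributes a factor of y' = dy/dx when we differentiate it.

Move every term to one side and write the relation as F(x, y) = 0. Term by term,
  d/dx[x/y] = -x·y'/y^2 + 1/y
  d/dx[y/x] = y'/x - y/x^2
  d/dx[-6] = 0

The pieces without y' make up ∂F/∂x and the coefficient of y' is ∂F/∂y:
  ∂F/∂x = 1/y - y/x^2,
  ∂F/∂y = -x/y^2 + 1/x.

Since d/dx[F] = ∂F/∂x + (∂F/∂y)·y' = 0, solve for y':
  (∂F/∂y)·y' = -∂F/∂x
  dy/dx = -(∂F/∂x)/(∂F/∂y) = -(1/y - y/x^2)/(-x/y^2 + 1/x)
        = -((x - y)(x + y)/(x^2y))/(-(x - y)(x + y)/(xy^2)) = y/x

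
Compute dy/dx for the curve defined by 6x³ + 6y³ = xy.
Apply d/dx to both sides, remembering that y depends on x. Each occurrence of y therefore brings in a y' = dy/dx via the chain rule.

With F(x, y) equal to the left-hand side minus the right, differentiate F term by term:
  d/dx[6x^3] = 18x^2
  d/dx[-xy] = -x·y' - y
  d/dx[6y^3] = 18y^2·y'
Adding these up, d/dx[F] = 0 becomes
  (18x^2 - y) + (-x + 18y^2)·y' = 0,
so isolating y',
  dy/dx = -(18x^2 - y)/(-x + 18y^2) = (18x^2 - y)/(x - 18y^2)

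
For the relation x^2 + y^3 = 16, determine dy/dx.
Apply d/dx to both sides, remembering that y depends on x. Each occurrence of y therefore brings in a y' = dy/dx via the chain rule.

With F(x, y) equal to the left-hand side minus the right, differentiate F term by term:
  d/dx[x^2] = 2x
  d/dx[y^3] = 3y^2·y'
  d/dx[-16] = 0
Adding these up, d/dx[F] = 0 becomes
  (2x) + (3y^2)·y' = 0,
so isolating y',
  dy/dx = -(2x)/(3y^2) = -2x/(3y^2)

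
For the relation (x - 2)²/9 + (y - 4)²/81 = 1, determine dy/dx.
Apply d/dx to both sides, remembering that y depends on x. Each occurrence of y therefore brings in a y' = dy/dx via the chain rule.

With F(x, y) equal to the left-hand side minus the right, differentiate F term by term:
  d/dx[(x - 2)^2/9] = 2x/9 - 4/9
  d/dx[(y - 4)^2/81] = 2·y'(y - 4)/81
  d/dx[-1] = 0
Adding these up, d/dx[F] = 0 becomes
  (2x/9 - 4/9) + (2y/81 - 8/81)·y' = 0,
so isolating y',
  dy/dx = -(2x/9 - 4/9)/(2y/81 - 8/81)
        = -(2(x - 2)/9)/(2(y - 4)/81) = 9(2 - x)/(y - 4)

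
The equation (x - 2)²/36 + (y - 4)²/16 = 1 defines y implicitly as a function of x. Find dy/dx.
Apply d/dx to both sides, remembering that y depends on x. Each occurrence of y therefore brings in a y' = dy/dx via the chain rule.

With F(x, y) equal to the left-hand side minus the right, differentiate F term by term:
  d/dx[(x - 2)^2/36] = x/18 - 1/9
  d/dx[(y - 4)^2/16] = y'(y - 4)/8
  d/dx[-1] = 0
Adding these up, d/dx[F] = 0 becomes
  (x/18 - 1/9) + (y/8 - 1/2)·y' = 0,
so isolating y',
  dy/dx = -(x/18 - 1/9)/(y/8 - 1/2)
        = -((x - 2)/18)/((y - 4)/8) = 4(2 - x)/(9(y - 4))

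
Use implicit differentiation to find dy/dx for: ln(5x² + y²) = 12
Apply d/dx to both sides, remembering that y depends on x. Each occurrence of y therefore brings in a y' = dy/dx via the chain rule.

With F(x, y) equal to the left-hand side minus the right, differentiate F term by term:
  d/dx[ln(5x^2 + y^2)] = (10x + 2y·y')/(5x^2 + y^2)
  d/dx[-12] = 0
Adding these up, d/dx[F] = 0 becomes
  (10x/(5x^2 + y^2)) + (2y/(5x^2 + y^2))·y' = 0,
so isolating y',
  dy/dx = -(10x/(5x^2 + y^2))/(2y/(5x^2 + y^2)) = -5x/y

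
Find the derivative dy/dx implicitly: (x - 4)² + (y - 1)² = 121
Apply d/dx to both sides, remembering that y depends on x. Each occurrence of y therefore brings in a y' = dy/dx via the chain rule.

With F(x, y) equal to the left-hand side minus the right, differentiate F term by term:
  d/dx[(x - 4)^2] = 2x - 8
  d/dx[(y - 1)^2] = 2·y'(y - 1)
  d/dx[-121] = 0
Adding these up, d/dx[F] = 0 becomes
  (2x - 8) + (2y - 2)·y' = 0,
so isolating y',
  dy/dx = -(2x - 8)/(2y - 2) = (4 - x)/(y - 1)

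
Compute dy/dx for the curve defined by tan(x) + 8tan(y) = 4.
Differentiate both sides with respect to x, treating y as y(x). By the chain rule, any term containing y contributes a factor of y' = dy/dx when we differentiate it.

Move every term to one side and write the relation as F(x, y) = 0. Term by term,
  d/dx[tan(x)] = tan(x)^2 + 1
  d/dx[8tan(y)] = 8·y'(tan(y)^2 + 1)
  d/dx[-4] = 0

The pieces without y' make up ∂F/∂x and the coefficient of y' is ∂F/∂y:
  ∂F/∂x = tan(x)^2 + 1,
  ∂F/∂y = 8tan(y)^2 + 8.

Since d/dx[F] = ∂F/∂x + (∂F/∂y)·y' = 0, solve for y':
  (∂F/∂y)·y' = -∂F/∂x
  dy/dx = -(∂F/∂x)/(∂F/∂y) = -(tan(x)^2 + 1)/(8tan(y)^2 + 8) = -cos(y)^2/(8cos(x)^2)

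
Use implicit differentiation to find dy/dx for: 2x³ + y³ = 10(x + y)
Take d/dx of both sides. Since y is implicitly a function of x, the chain rule attaches a y' = dy/dx factor whenever we differentiate through y.

Set F(x, y) = (left side) − (right side), so the curve is F = 0. Differentiating each term of F:
  d/dx[2x^3] = 6x^2
  d/dx[-10x] = -10
  d/dx[y^3] = 3y^2·y'
  d/dx[-10y] = -10·y'

Collecting, the y'-free part is the partial derivative in x and the y' coefficient is the partial derivative in y:
  ∂F/∂x = 6x^2 - 10
  ∂F/∂y = 3y^2 - 10

so d/dx[F(x, y(x))] = ∂F/∂x + (∂F/∂y)·y' = 0. Rearranging,
  dy/dx = -(∂F/∂x)/(∂F/∂y) = -(6x^2 - 10)/(3y^2 - 10) = 2(5 - 3x^2)/(3y^2 - 10)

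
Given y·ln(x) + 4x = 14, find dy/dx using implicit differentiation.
Take d/dx of both sides. Since y is implicitly a function of x, the chain rule attaches a y' = dy/dx factor whenever we differentiate through y.

Set F(x, y) = (left side) − (right side), so the curve is F = 0. Differentiating each term of F:
  d/dx[4x] = 4
  d/dx[y·ln(x)] = y'·ln(x) + y/x
  d/dx[-14] = 0

Collecting, the y'-free part is the partial derivative in x and the y' coefficient is the partial derivative in y:
  ∂F/∂x = 4 + y/x
  ∂F/∂y = ln(x)

so d/dx[F(x, y(x))] = ∂F/∂x + (∂F/∂y)·y' = 0. Rearranging,
  dy/dx = -(∂F/∂x)/(∂F/∂y) = -(4 + y/x)/(ln(x))
        = -((4x + y)/x)/(ln(x)) = (-4x - y)/(x·ln(x))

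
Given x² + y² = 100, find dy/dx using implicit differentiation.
Take d/dx of both sides. Since y is implicitly a function of x, the chain rule attaches a y' = dy/dx factor whenever we differentiate through y.

Set F(x, y) = (left side) − (right side), so the curve is F = 0. Differentiating each term of F:
  d/dx[x^2] = 2x
  d/dx[y^2] = 2y·y'
  d/dx[-100] = 0

Collecting, the y'-free part is the partial derivative in x and the y' coefficient is the partial derivative in y:
  ∂F/∂x = 2x
  ∂F/∂y = 2y

so d/dx[F(x, y(x))] = ∂F/∂x + (∂F/∂y)·y' = 0. Rearranging,
  dy/dx = -(∂F/∂x)/(∂F/∂y) = -(2x)/(2y) = -x/y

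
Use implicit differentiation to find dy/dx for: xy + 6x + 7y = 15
Differentiate both sides with respect to x, treating y as y(x). By the chain rule, any term containing y contributes a factor of y' = dy/dx when we differentiate it.

Move every term to one side and write the relation as F(x, y) = 0. Term by term,
  d/dx[xy] = x·y' + y
  d/dx[6x] = 6
  d/dx[7y] = 7·y'
  d/dx[-15] = 0

The pieces without y' make up ∂F/∂x and the coefficient of y' is ∂F/∂y:
  ∂F/∂x = y + 6,
  ∂F/∂y = x + 7.

Since d/dx[F] = ∂F/∂x + (∂F/∂y)·y' = 0, solve for y':
  (∂F/∂y)·y' = -∂F/∂x
  dy/dx = -(∂F/∂x)/(∂F/∂y) = -(y + 6)/(x + 7) = (-y - 6)/(x + 7)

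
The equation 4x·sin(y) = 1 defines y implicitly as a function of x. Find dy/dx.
Apply d/dx to both sides, remembering that y depends on x. Each occurrence of y therefore brings in a y' = dy/dx via the chain rule.

With F(x, y) equal to the left-hand side minus the right, differentiate F term by term:
  d/dx[4x·sin(y)] = 4x·y'·cos(y) + 4sin(y)
  d/dx[-1] = 0
Adding these up, d/dx[F] = 0 becomes
  (4sin(y)) + (4x·cos(y))·y' = 0,
so isolating y',
  dy/dx = -(4sin(y))/(4x·cos(y)) = -tan(y)/x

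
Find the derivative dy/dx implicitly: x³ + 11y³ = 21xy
Differentiate the relation implicitly: treat y = y(x) and apply the chain rule, so every y-derivative picks up a y' = dy/dx factor.

With everything moved to the left-hand side, differentiate term by term:
  d/dx[x^3] = 3x^2
  d/dx[-21xy] = -21x·y' - 21y
  d/dx[11y^3] = 33y^2·y'

Separating the contributions that come from x directly and those that come through y:
  without y':      3x^2 - 21y
  multiplying y':  -21x + 33y^2

so (3x^2 - 21y) + (-21x + 33y^2)·y' = 0, and therefore
  dy/dx = -(3x^2 - 21y)/(-21x + 33y^2) = (x^2 - 7y)/(7x - 11y^2)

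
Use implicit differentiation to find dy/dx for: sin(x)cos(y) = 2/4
Differentiate the relation implicitly: treat y = y(x) and apply the chain rule, so every y-derivative picks up a y' = dy/dx factor.

With everything moved to the left-hand side, differentiate term by term:
  d/dx[sin(x)·cos(y)] = -y'·sin(x)·sin(y) + cos(x)·cos(y)
  d/dx[-1/2] = 0

Separating the contributions that come from x directly and those that come through y:
  without y':      cos(x)·cos(y)
  multiplying y':  -sin(x)·sin(y)

so (cos(x)·cos(y)) + (-sin(x)·sin(y))·y' = 0, and therefore
  dy/dx = -(cos(x)·cos(y))/(-sin(x)·sin(y)) = 1/(tan(x)·tan(y))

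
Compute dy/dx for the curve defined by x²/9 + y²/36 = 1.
Take d/dx of both sides. Since y is implicitly a function of x, the chain rule attaches a y' = dy/dx factor whenever we differentiate through y.

Set F(x, y) = (left side) − (right side), so the curve is F = 0. Differentiating each term of F:
  d/dx[x^2/9] = 2x/9
  d/dx[y^2/36] = y·y'/18
  d/dx[-1] = 0

Collecting, the y'-free part is the partial derivative in x and the y' coefficient is the partial derivative in y:
  ∂F/∂x = 2x/9
  ∂F/∂y = y/18

so d/dx[F(x, y(x))] = ∂F/∂x + (∂F/∂y)·y' = 0. Rearranging,
  dy/dx = -(∂F/∂x)/(∂F/∂y) = -(2x/9)/(y/18) = -4x/y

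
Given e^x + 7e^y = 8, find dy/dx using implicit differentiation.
Differentiate the relation implicitly: treat y = y(x) and apply the chain rule, so every y-derivative picks up a y' = dy/dx factor.

With everything moved to the left-hand side, differentiate term by term:
  d/dx[e^(x)] = e^(x)
  d/dx[7e^(y)] = 7·y'·e^(y)
  d/dx[-8] = 0

Separating the contributions that come from x directly and those that come through y:
  without y':      e^(x)
  multiplying y':  7e^(y)

so (e^(x)) + (7e^(y))·y' = 0, and therefore
  dy/dx = -(e^(x))/(7e^(y)) = -e^(x - y)/7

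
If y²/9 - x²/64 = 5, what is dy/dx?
Take d/dx of both sides. Since y is implicitly a function of x, the chain rule attaches a y' = dy/dx factor whenever we differentiate through y.

Set F(x, y) = (left side) − (right side), so the curve is F = 0. Differentiating each term of F:
  d/dx[-x^2/64] = -x/32
  d/dx[y^2/9] = 2y·y'/9
  d/dx[-5] = 0

Collecting, the y'-free part is the partial derivative in x and the y' coefficient is the partial derivative in y:
  ∂F/∂x = -x/32
  ∂F/∂y = 2y/9

so d/dx[F(x, y(x))] = ∂F/∂x + (∂F/∂y)·y' = 0. Rearranging,
  dy/dx = -(∂F/∂x)/(∂F/∂y) = -(-x/32)/(2y/9) = 9x/(64y)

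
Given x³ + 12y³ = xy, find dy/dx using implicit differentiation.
Differentiate both sides with respect to x, treating y as y(x). By the chain rule, any term containing y contributes a factor of y' = dy/dx when we differentiate it.

Move every term to one side and write the relation as F(x, y) = 0. Term by term,
  d/dx[x^3] = 3x^2
  d/dx[-xy] = -x·y' - y
  d/dx[12y^3] = 36y^2·y'

The pieces without y' make up ∂F/∂x and the coefficient of y' is ∂F/∂y:
  ∂F/∂x = 3x^2 - y,
  ∂F/∂y = -x + 36y^2.

Since d/dx[F] = ∂F/∂x + (∂F/∂y)·y' = 0, solve for y':
  (∂F/∂y)·y' = -∂F/∂x
  dy/dx = -(∂F/∂x)/(∂F/∂y) = -(3x^2 - y)/(-x + 36y^2) = (3x^2 - y)/(x - 36y^2)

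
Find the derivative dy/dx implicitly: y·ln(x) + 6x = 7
Apply d/dx to both sides, remembering that y depends on x. Each occurrence of y therefore brings in a y' = dy/dx via the chain rule.

With F(x, y) equal to the left-hand side minus the right, differentiate F term by term:
  d/dx[6x] = 6
  d/dx[y·ln(x)] = y'·ln(x) + y/x
  d/dx[-7] = 0
Adding these up, d/dx[F] = 0 becomes
  (6 + y/x) + (ln(x))·y' = 0,
so isolating y',
  dy/dx = -(6 + y/x)/(ln(x))
        = -((6x + y)/x)/(ln(x)) = (-6x - y)/(x·ln(x))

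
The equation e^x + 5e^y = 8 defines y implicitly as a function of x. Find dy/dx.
Differentiate both sides with respect to x, treating y as y(x). By the chain rule, any term containing y contributes a factor of y' = dy/dx when we differentiate it.

Move every term to one side and write the relation as F(x, y) = 0. Term by term,
  d/dx[e^(x)] = e^(x)
  d/dx[5e^(y)] = 5·y'·e^(y)
  d/dx[-8] = 0

The pieces without y' make up ∂F/∂x and the coefficient of y' is ∂F/∂y:
  ∂F/∂x = e^(x),
  ∂F/∂y = 5e^(y).

Since d/dx[F] = ∂F/∂x + (∂F/∂y)·y' = 0, solve for y':
  (∂F/∂y)·y' = -∂F/∂x
  dy/dx = -(∂F/∂x)/(∂F/∂y) = -(e^(x))/(5e^(y)) = -e^(x - y)/5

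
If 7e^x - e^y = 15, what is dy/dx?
Take d/dx of both sides. Since y is implicitly a function of x, the chain rule attaches a y' = dy/dx factor whenever we differentiate through y.

Set F(x, y) = (left side) − (right side), so the curve is F = 0. Differentiating each term of F:
  d/dx[7e^(x)] = 7e^(x)
  d/dx[-e^(y)] = -y'·e^(y)
  d/dx[-15] = 0

Collecting, the y'-free part is the partial derivative in x and the y' coefficient is the partial derivative in y:
  ∂F/∂x = 7e^(x)
  ∂F/∂y = -e^(y)

so d/dx[F(x, y(x))] = ∂F/∂x + (∂F/∂y)·y' = 0. Rearranging,
  dy/dx = -(∂F/∂x)/(∂F/∂y) = -(7e^(x))/(-e^(y)) = 7e^(x - y)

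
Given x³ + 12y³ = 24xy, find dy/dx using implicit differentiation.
Apply d/dx to both sides, remembering that y depends on x. Each occurrence of y therefore brings in a y' = dy/dx via the chain rule.

With F(x, y) equal to the left-hand side minus the right, differentiate F term by term:
  d/dx[x^3] = 3x^2
  d/dx[-24xy] = -24x·y' - 24y
  d/dx[12y^3] = 36y^2·y'
Adding these up, d/dx[F] = 0 becomes
  (3x^2 - 24y) + (-24x + 36y^2)·y' = 0,
so isolating y',
  dy/dx = -(3x^2 - 24y)/(-24x + 36y^2) = (x^2 - 8y)/(4(2x - 3y^2))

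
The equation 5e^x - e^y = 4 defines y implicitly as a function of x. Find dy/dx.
Differentiate the relation implicitly: treat y = y(x) and apply the chain rule, so every y-derivative picks up a y' = dy/dx factor.

With everything moved to the left-hand side, differentiate term by term:
  d/dx[5e^(x)] = 5e^(x)
  d/dx[-e^(y)] = -y'·e^(y)
  d/dx[-4] = 0

Separating the contributions that come from x directly and those that come through y:
  without y':      5e^(x)
  multiplying y':  -e^(y)

so (5e^(x)) + (-e^(y))·y' = 0, and therefore
  dy/dx = -(5e^(x))/(-e^(y)) = 5e^(x - y)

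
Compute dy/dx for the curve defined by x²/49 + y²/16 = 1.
Differentiate the relation implicitly: treat y = y(x) and apply the chain rule, so every y-derivative picks up a y' = dy/dx factor.

With everything moved to the left-hand side, differentiate term by term:
  d/dx[x^2/49] = 2x/49
  d/dx[y^2/16] = y·y'/8
  d/dx[-1] = 0

Separating the contributions that come from x directly and those that come through y:
  without y':      2x/49
  multiplying y':  y/8

so (2x/49) + (y/8)·y' = 0, and therefore
  dy/dx = -(2x/49)/(y/8) = -16x/(49y)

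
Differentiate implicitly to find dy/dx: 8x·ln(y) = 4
Differentiate the relation implicitly: treat y = y(x) and apply the chain rule, so every y-derivative picks up a y' = dy/dx factor.

With everything moved to the left-hand side, differentiate term by term:
  d/dx[8x·ln(y)] = 8x·y'/y + 8ln(y)
  d/dx[-4] = 0

Separating the contributions that come from x directly and those that come through y:
  without y':      8ln(y)
  multiplying y':  8x/y

so (8ln(y)) + (8x/y)·y' = 0, and therefore
  dy/dx = -(8ln(y))/(8x/y) = -y·ln(y)/x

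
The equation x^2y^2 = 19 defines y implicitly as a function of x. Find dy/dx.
Take d/dx of both sides. Since y is implicitly a function of x, the chain rule attaches a y' = dy/dx factor whenever we differentiate through y.

Set F(x, y) = (left side) − (right side), so the curve is F = 0. Differentiating each term of F:
  d/dx[x^2y^2] = 2x^2y·y' + 2xy^2
  d/dx[-19] = 0

Collecting, the y'-free part is the partial derivative in x and the y' coefficient is the partial derivative in y:
  ∂F/∂x = 2xy^2
  ∂F/∂y = 2x^2y

so d/dx[F(x, y(x))] = ∂F/∂x + (∂F/∂y)·y' = 0. Rearranging,
  dy/dx = -(∂F/∂x)/(∂F/∂y) = -(2xy^2)/(2x^2y) = -y/x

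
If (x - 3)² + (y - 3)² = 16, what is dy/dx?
Differentiate both sides with respect to x, treating y as y(x). By the chain rule, any term containing y contributes a factor of y' = dy/dx when we differentiate it.

Move every term to one side and write the relation as F(x, y) = 0. Term by term,
  d/dx[(x - 3)^2] = 2x - 6
  d/dx[(y - 3)^2] = 2·y'(y - 3)
  d/dx[-16] = 0

The pieces without y' make up ∂F/∂x and the coefficient of y' is ∂F/∂y:
  ∂F/∂x = 2x - 6,
  ∂F/∂y = 2y - 6.

Since d/dx[F] = ∂F/∂x + (∂F/∂y)·y' = 0, solve for y':
  (∂F/∂y)·y' = -∂F/∂x
  dy/dx = -(∂F/∂x)/(∂F/∂y) = -(2x - 6)/(2y - 6) = (3 - x)/(y - 3)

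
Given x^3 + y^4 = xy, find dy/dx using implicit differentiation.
Differentiate both sides with respect to x, treating y as y(x). By the chain rule, any term containing y contributes a factor of y' = dy/dx when we differentiate it.

Move every term to one side and write the relation as F(x, y) = 0. Term by term,
  d/dx[x^3] = 3x^2
  d/dx[-xy] = -x·y' - y
  d/dx[y^4] = 4y^3·y'

The pieces without y' make up ∂F/∂x and the coefficient of y' is ∂F/∂y:
  ∂F/∂x = 3x^2 - y,
  ∂F/∂y = -x + 4y^3.

Since d/dx[F] = ∂F/∂x + (∂F/∂y)·y' = 0, solve for y':
  (∂F/∂y)·y' = -∂F/∂x
  dy/dx = -(∂F/∂x)/(∂F/∂y) = -(3x^2 - y)/(-x + 4y^3) = (3x^2 - y)/(x - 4y^3)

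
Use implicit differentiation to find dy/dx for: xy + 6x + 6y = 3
Differentiate the relation implicitly: treat y = y(x) and apply the chain rule, so every y-derivative picks up a y' = dy/dx factor.

With everything moved to the left-hand side, differentiate term by term:
  d/dx[xy] = x·y' + y
  d/dx[6x] = 6
  d/dx[6y] = 6·y'
  d/dx[-3] = 0

Separating the contributions that come from x directly and those that come through y:
  without y':      y + 6
  multiplying y':  x + 6

so (y + 6) + (x + 6)·y' = 0, and therefore
  dy/dx = -(y + 6)/(x + 6) = (-y - 6)/(x + 6)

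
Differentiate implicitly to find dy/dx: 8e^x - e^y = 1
Differentiate both sides with respect to x, treating y as y(x). By the chain rule, any term containing y contributes a factor of y' = dy/dx when we differentiate it.

Move every term to one side and write the relation as F(x, y) = 0. Term by term,
  d/dx[8e^(x)] = 8e^(x)
  d/dx[-e^(y)] = -y'·e^(y)
  d/dx[-1] = 0

The pieces without y' make up ∂F/∂x and the coefficient of y' is ∂F/∂y:
  ∂F/∂x = 8e^(x),
  ∂F/∂y = -e^(y).

Since d/dx[F] = ∂F/∂x + (∂F/∂y)·y' = 0, solve for y':
  (∂F/∂y)·y' = -∂F/∂x
  dy/dx = -(∂F/∂x)/(∂F/∂y) = -(8e^(x))/(-e^(y)) = 8e^(x - y)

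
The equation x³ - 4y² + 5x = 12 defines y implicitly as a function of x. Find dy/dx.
Apply d/dx to both sides, remembering that y depends on x. Each occurrence of y therefore brings in a y' = dy/dx via the chain rule.

With F(x, y) equal to the left-hand side minus the right, differentiate F term by term:
  d/dx[x^3] = 3x^2
  d/dx[5x] = 5
  d/dx[-4y^2] = -8y·y'
  d/dx[-12] = 0
Adding these up, d/dx[F] = 0 becomes
  (3x^2 + 5) + (-8y)·y' = 0,
so isolating y',
  dy/dx = -(3x^2 + 5)/(-8y) = (3x^2 + 5)/(8y)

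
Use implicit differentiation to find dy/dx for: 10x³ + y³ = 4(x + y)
Apply d/dx to both sides, remembering that y depends on x. Each occurrence of y therefore brings in a y' = dy/dx via the chain rule.

With F(x, y) equal to the left-hand side minus the right, differentiate F term by term:
  d/dx[10x^3] = 30x^2
  d/dx[-4x] = -4
  d/dx[y^3] = 3y^2·y'
  d/dx[-4y] = -4·y'
Adding these up, d/dx[F] = 0 becomes
  (30x^2 - 4) + (3y^2 - 4)·y' = 0,
so isolating y',
  dy/dx = -(30x^2 - 4)/(3y^2 - 4) = 2(2 - 15x^2)/(3y^2 - 4)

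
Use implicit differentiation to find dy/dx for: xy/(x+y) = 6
Apply d/dx to both sides, remembering that y depends on x. Each occurrence of y therefore brings in a y' = dy/dx via the chain rule.

With F(x, y) equal to the left-hand side minus the right, differentiate F term by term:
  d/dx[xy/(x + y)] = xy(-y' - 1)/(x + y)^2 + x·y'/(x + y) + y/(x + y)
  d/dx[-6] = 0
Adding these up, d/dx[F] = 0 becomes
  (-xy/(x + y)^2 + y/(x + y)) + (-xy/(x + y)^2 + x/(x + y))·y' = 0,
so isolating y',
  dy/dx = -(-xy/(x + y)^2 + y/(x + y))/(-xy/(x + y)^2 + x/(x + y))
        = -(y^2/(x + y)^2)/(x^2/(x + y)^2) = -y^2/x^2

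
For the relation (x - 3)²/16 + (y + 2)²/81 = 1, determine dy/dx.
Take d/dx of both sides. Since y is implicitly a function of x, the chain rule attaches a y' = dy/dx factor whenever we differentiate through y.

Set F(x, y) = (left side) − (right side), so the curve is F = 0. Differentiating each term of F:
  d/dx[(x - 3)^2/16] = x/8 - 3/8
  d/dx[(y + 2)^2/81] = 2·y'(y + 2)/81
  d/dx[-1] = 0

Collecting, the y'-free part is the partial derivative in x and the y' coefficient is the partial derivative in y:
  ∂F/∂x = x/8 - 3/8
  ∂F/∂y = 2y/81 + 4/81

so d/dx[F(x, y(x))] = ∂F/∂x + (∂F/∂y)·y' = 0. Rearranging,
  dy/dx = -(∂F/∂x)/(∂F/∂y) = -(x/8 - 3/8)/(2y/81 + 4/81)
        = -((x - 3)/8)/(2(y + 2)/81) = 81(3 - x)/(16(y + 2))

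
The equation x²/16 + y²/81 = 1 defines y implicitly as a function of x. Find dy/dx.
Take d/dx of both sides. Since y is implicitly a function of x, the chain rule attaches a y' = dy/dx factor whenever we differentiate through y.

Set F(x, y) = (left side) − (right side), so the curve is F = 0. Differentiating each term of F:
  d/dx[x^2/16] = x/8
  d/dx[y^2/81] = 2y·y'/81
  d/dx[-1] = 0

Collecting, the y'-free part is the partial derivative in x and the y' coefficient is the partial derivative in y:
  ∂F/∂x = x/8
  ∂F/∂y = 2y/81

so d/dx[F(x, y(x))] = ∂F/∂x + (∂F/∂y)·y' = 0. Rearranging,
  dy/dx = -(∂F/∂x)/(∂F/∂y) = -(x/8)/(2y/81) = -81x/(16y)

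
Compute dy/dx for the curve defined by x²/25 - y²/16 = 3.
Differentiate both sides with respect to x, treating y as y(x). By the chain rule, any term containing y contributes a factor of y' = dy/dx when we differentiate it.

Move every term to one side and write the relation as F(x, y) = 0. Term by term,
  d/dx[x^2/25] = 2x/25
  d/dx[-y^2/16] = -y·y'/8
  d/dx[-3] = 0

The pieces without y' make up ∂F/∂x and the coefficient of y' is ∂F/∂y:
  ∂F/∂x = 2x/25,
  ∂F/∂y = -y/8.

Since d/dx[F] = ∂F/∂x + (∂F/∂y)·y' = 0, solve for y':
  (∂F/∂y)·y' = -∂F/∂x
  dy/dx = -(∂F/∂x)/(∂F/∂y) = -(2x/25)/(-y/8) = 16x/(25y)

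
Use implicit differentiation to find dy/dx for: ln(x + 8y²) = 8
Differentiate both sides with respect to x, treating y as y(x). By the chain rule, any term containing y contributes a factor of y' = dy/dx when we differentiate it.

Move every term to one side and write the relation as F(x, y) = 0. Term by term,
  d/dx[ln(x + 8y^2)] = (16y·y' + 1)/(x + 8y^2)
  d/dx[-8] = 0

The pieces without y' make up ∂F/∂x and the coefficient of y' is ∂F/∂y:
  ∂F/∂x = 1/(x + 8y^2),
  ∂F/∂y = 16y/(x + 8y^2).

Since d/dx[F] = ∂F/∂x + (∂F/∂y)·y' = 0, solve for y':
  (∂F/∂y)·y' = -∂F/∂x
  dy/dx = -(∂F/∂x)/(∂F/∂y) = -(1/(x + 8y^2))/(16y/(x + 8y^2)) = -1/(16y)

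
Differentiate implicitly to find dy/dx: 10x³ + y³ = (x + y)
Apply d/dx to both sides, remembering that y depends on x. Each occurrence of y therefore brings in a y' = dy/dx via the chain rule.

With F(x, y) equal to the left-hand side minus the right, differentiate F term by term:
  d/dx[10x^3] = 30x^2
  d/dx[-x] = -1
  d/dx[y^3] = 3y^2·y'
  d/dx[-y] = -y'
Adding these up, d/dx[F] = 0 becomes
  (30x^2 - 1) + (3y^2 - 1)·y' = 0,
so isolating y',
  dy/dx = -(30x^2 - 1)/(3y^2 - 1) = (1 - 30x^2)/(3y^2 - 1)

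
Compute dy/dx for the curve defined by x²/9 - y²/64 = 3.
Take d/dx of both sides. Since y is implicitly a function of x, the chain rule attaches a y' = dy/dx factor whenever we differentiate through y.

Set F(x, y) = (left side) − (right side), so the curve is F = 0. Differentiating each term of F:
  d/dx[x^2/9] = 2x/9
  d/dx[-y^2/64] = -y·y'/32
  d/dx[-3] = 0

Collecting, the y'-free part is the partial derivative in x and the y' coefficient is the partial derivative in y:
  ∂F/∂x = 2x/9
  ∂F/∂y = -y/32

so d/dx[F(x, y(x))] = ∂F/∂x + (∂F/∂y)·y' = 0. Rearranging,
  dy/dx = -(∂F/∂x)/(∂F/∂y) = -(2x/9)/(-y/32) = 64x/(9y)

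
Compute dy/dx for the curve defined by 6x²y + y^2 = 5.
Differentiate both sides with respect to x, treating y as y(x). By the chain rule, any term containing y contributes a factor of y' = dy/dx when we differentiate it.

Move every term to one side and write the relation as F(x, y) = 0. Term by term,
  d/dx[6x^2y] = 6x^2·y' + 12xy
  d/dx[y^2] = 2y·y'
  d/dx[-5] = 0

The pieces without y' make up ∂F/∂x and the coefficient of y' is ∂F/∂y:
  ∂F/∂x = 12xy,
  ∂F/∂y = 6x^2 + 2y.

Since d/dx[F] = ∂F/∂x + (∂F/∂y)·y' = 0, solve for y':
  (∂F/∂y)·y' = -∂F/∂x
  dy/dx = -(∂F/∂x)/(∂F/∂y) = -(12xy)/(6x^2 + 2y) = -6xy/(3x^2 + y)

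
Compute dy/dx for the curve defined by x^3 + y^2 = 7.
Differentiate both sides with respect to x, treating y as y(x). By the chain rule, any term containing y contributes a factor of y' = dy/dx when we differentiate it.

Move every term to one side and write the relation as F(x, y) = 0. Term by term,
  d/dx[x^3] = 3x^2
  d/dx[y^2] = 2y·y'
  d/dx[-7] = 0

The pieces without y' make up ∂F/∂x and the coefficient of y' is ∂F/∂y:
  ∂F/∂x = 3x^2,
  ∂F/∂y = 2y.

Since d/dx[F] = ∂F/∂x + (∂F/∂y)·y' = 0, solve for y':
  (∂F/∂y)·y' = -∂F/∂x
  dy/dx = -(∂F/∂x)/(∂F/∂y) = -(3x^2)/(2y) = -3x^2/(2y)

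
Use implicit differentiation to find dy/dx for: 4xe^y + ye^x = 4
Differentiate both sides with respect to x, treating y as y(x). By the chain rule, any term containing y contributes a factor of y' = dy/dx when we differentiate it.

Move every term to one side and write the relation as F(x, y) = 0. Term by term,
  d/dx[4x·e^(y)] = 4x·y'·e^(y) + 4e^(y)
  d/dx[y·e^(x)] = y·e^(x) + y'·e^(x)
  d/dx[-4] = 0

The pieces without y' make up ∂F/∂x and the coefficient of y' is ∂F/∂y:
  ∂F/∂x = y·e^(x) + 4e^(y),
  ∂F/∂y = 4x·e^(y) + e^(x).

Since d/dx[F] = ∂F/∂x + (∂F/∂y)·y' = 0, solve for y':
  (∂F/∂y)·y' = -∂F/∂x
  dy/dx = -(∂F/∂x)/(∂F/∂y) = -(y·e^(x) + 4e^(y))/(4x·e^(y) + e^(x)) = (-y·e^(x) - 4e^(y))/(4x·e^(y) + e^(x))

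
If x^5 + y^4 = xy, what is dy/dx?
Differentiate the relation implicitly: treat y = y(x) and apply the chain rule, so every y-derivative picks up a y' = dy/dx factor.

With everything moved to the left-hand side, differentiate term by term:
  d/dx[x^5] = 5x^4
  d/dx[-xy] = -x·y' - y
  d/dx[y^4] = 4y^3·y'

Separating the contributions that come from x directly and those that come through y:
  without y':      5x^4 - y
  multiplying y':  -x + 4y^3

so (5x^4 - y) + (-x + 4y^3)·y' = 0, and therefore
  dy/dx = -(5x^4 - y)/(-x + 4y^3) = (5x^4 - y)/(x - 4y^3)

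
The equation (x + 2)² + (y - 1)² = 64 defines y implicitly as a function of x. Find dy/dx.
Differentiate both sides with respect to x, treating y as y(x). By the chain rule, any term containing y contributes a factor of y' = dy/dx when we differentiate it.

Move every term to one side and write the relation as F(x, y) = 0. Term by term,
  d/dx[(x + 2)^2] = 2x + 4
  d/dx[(y - 1)^2] = 2·y'(y - 1)
  d/dx[-64] = 0

The pieces without y' make up ∂F/∂x and the coefficient of y' is ∂F/∂y:
  ∂F/∂x = 2x + 4,
  ∂F/∂y = 2y - 2.

Since d/dx[F] = ∂F/∂x + (∂F/∂y)·y' = 0, solve for y':
  (∂F/∂y)·y' = -∂F/∂x
  dy/dx = -(∂F/∂x)/(∂F/∂y) = -(2x + 4)/(2y - 2) = (-x - 2)/(y - 1)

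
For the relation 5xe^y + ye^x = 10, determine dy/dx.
Differentiate the relation implicitly: treat y = y(x) and apply the chain rule, so every y-derivative picks up a y' = dy/dx factor.

With everything moved to the left-hand side, differentiate term by term:
  d/dx[5x·e^(y)] = 5x·y'·e^(y) + 5e^(y)
  d/dx[y·e^(x)] = y·e^(x) + y'·e^(x)
  d/dx[-10] = 0

Separating the contributions that come from x directly and those that come through y:
  without y':      y·e^(x) + 5e^(y)
  multiplying y':  5x·e^(y) + e^(x)

so (y·e^(x) + 5e^(y)) + (5x·e^(y) + e^(x))·y' = 0, and therefore
  dy/dx = -(y·e^(x) + 5e^(y))/(5x·e^(y) + e^(x)) = (-y·e^(x) - 5e^(y))/(5x·e^(y) + e^(x))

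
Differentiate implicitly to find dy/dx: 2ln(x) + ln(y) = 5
Differentiate both sides with respect to x, treating y as y(x). By the chain rule, any term containing y contributes a factor of y' = dy/dx when we differentiate it.

Move every term to one side and write the relation as F(x, y) = 0. Term by term,
  d/dx[2ln(x)] = 2/x
  d/dx[ln(y)] = y'/y
  d/dx[-5] = 0

The pieces without y' make up ∂F/∂x and the coefficient of y' is ∂F/∂y:
  ∂F/∂x = 2/x,
  ∂F/∂y = 1/y.

Since d/dx[F] = ∂F/∂x + (∂F/∂y)·y' = 0, solve for y':
  (∂F/∂y)·y' = -∂F/∂x
  dy/dx = -(∂F/∂x)/(∂F/∂y) = -(2/x)/(1/y) = -2y/x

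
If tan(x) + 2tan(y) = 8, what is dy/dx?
Differentiate both sides with respect to x, treating y as y(x). By the chain rule, any term containing y contributes a factor of y' = dy/dx when we differentiate it.

Move every term to one side and write the relation as F(x, y) = 0. Term by term,
  d/dx[tan(x)] = tan(x)^2 + 1
  d/dx[2tan(y)] = 2·y'(tan(y)^2 + 1)
  d/dx[-8] = 0

The pieces without y' make up ∂F/∂x and the coefficient of y' is ∂F/∂y:
  ∂F/∂x = tan(x)^2 + 1,
  ∂F/∂y = 2tan(y)^2 + 2.

Since d/dx[F] = ∂F/∂x + (∂F/∂y)·y' = 0, solve for y':
  (∂F/∂y)·y' = -∂F/∂x
  dy/dx = -(∂F/∂x)/(∂F/∂y) = -(tan(x)^2 + 1)/(2tan(y)^2 + 2) = -cos(y)^2/(2cos(x)^2)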